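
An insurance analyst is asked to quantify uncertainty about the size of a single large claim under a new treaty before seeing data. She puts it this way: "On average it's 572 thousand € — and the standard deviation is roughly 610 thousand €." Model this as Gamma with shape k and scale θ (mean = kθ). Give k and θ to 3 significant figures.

For Gamma(k, scale θ): mean = kθ, variance = kθ², so CV = 1/√k.
CV = SD/mean = 610/572 = 1.066, hence k = 1/CV² = 0.879.
Then θ = mean/k = 572/0.879 = 651.

k ≈ 0.879, θ ≈ 651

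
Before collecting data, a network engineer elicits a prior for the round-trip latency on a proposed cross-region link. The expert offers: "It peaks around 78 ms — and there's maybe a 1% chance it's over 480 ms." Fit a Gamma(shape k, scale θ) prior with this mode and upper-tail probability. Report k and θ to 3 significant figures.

k ≈ 2.11, θ ≈ 70.1

Gamma(k,θ) with k>1 has mode (k−1)θ, so θ = 78/(k−1).
Need P(X < 480) = 0.99 with θ tied to k this way. Start at k = 2, θ = 78: P(X<480) ≈ 0.985.
Too low — raise k to concentrate. Iterating converges to k ≈ 2.11.
Then θ = 78/(2.11−1) ≈ 70.1.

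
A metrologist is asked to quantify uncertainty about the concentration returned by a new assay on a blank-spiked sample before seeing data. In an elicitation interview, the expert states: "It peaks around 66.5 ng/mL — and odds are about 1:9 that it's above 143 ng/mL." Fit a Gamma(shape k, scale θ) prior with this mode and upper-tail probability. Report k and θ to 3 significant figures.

k ≈ 4.28, θ ≈ 20.3

Gamma(k,θ) with k>1 has mode (k−1)θ, so θ = 66.5/(k−1).
Need P(X < 143) = 0.9 with θ tied to k this way. Start at k = 2, θ = 66.5: P(X<143) ≈ 0.633.
Too low — raise k to concentrate. Iterating converges to k ≈ 4.28.
Then θ = 66.5/(4.28−1) ≈ 20.3.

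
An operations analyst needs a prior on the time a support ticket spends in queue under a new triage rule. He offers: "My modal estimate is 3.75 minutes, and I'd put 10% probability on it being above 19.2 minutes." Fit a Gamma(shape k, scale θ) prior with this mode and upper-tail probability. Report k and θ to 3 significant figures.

k ≈ 1.66, θ ≈ 5.69

Gamma(k,θ) with k>1 has mode (k−1)θ, so θ = 3.75/(k−1).
Need P(X < 19.2) = 0.9 with θ tied to k this way. Start at k = 2, θ = 3.75: P(X<19.2) ≈ 0.963.
Too high — lower k to spread out. Iterating converges to k ≈ 1.66.
Then θ = 3.75/(1.66−1) ≈ 5.69.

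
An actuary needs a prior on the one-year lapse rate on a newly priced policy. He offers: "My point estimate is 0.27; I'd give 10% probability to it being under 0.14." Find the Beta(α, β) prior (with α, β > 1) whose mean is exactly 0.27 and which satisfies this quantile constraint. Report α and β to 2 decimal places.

α ≈ 4.51, β ≈ 12.20

With mean 0.27 fixed, write α = 0.27s, β = 0.73s where s = α+β.
Need P(θ < 0.14) = 0.1 under Beta(0.27s, 0.73s). Normal approximation: (q−m)/√(m(1−m)/s) ≈ z_{0.1} = -1.28, so s ≈ 0.27·0.73·(-1.28)²/(0.14−0.27)² = 19.2.
At s = 19.2: P(θ<0.14) ≈ 0.083. Adjusting to match 0.1 gives s ≈ 16.72.
So α = 0.27·16.72 ≈ 4.51, β = 0.73·16.72 ≈ 12.20.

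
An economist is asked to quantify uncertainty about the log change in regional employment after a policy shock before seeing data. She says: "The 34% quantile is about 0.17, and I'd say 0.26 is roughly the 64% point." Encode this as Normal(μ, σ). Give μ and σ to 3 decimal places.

μ = 0.218, σ = 0.117

The p-quantile of Normal(μ,σ) is μ + z_p·σ, with z_{0.34} = -0.4125 and z_{0.64} = 0.3585.
Eliminate σ: μ = (z₂·x₁ − z₁·x₂)/(z₂ − z₁) = (0.3585·0.17 − (-0.4125)·0.26)/0.7709 = 0.218.
Then σ = (x₂ − x₁)/(z₂ − z₁) = (0.26 − 0.17)/0.7709 = 0.117.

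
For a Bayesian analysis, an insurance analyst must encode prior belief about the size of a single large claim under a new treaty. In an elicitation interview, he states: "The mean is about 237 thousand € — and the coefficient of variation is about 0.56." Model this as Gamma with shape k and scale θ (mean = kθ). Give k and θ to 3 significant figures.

For Gamma(k, scale θ): mean = kθ, variance = kθ², so CV = 1/√k.
CV = 0.56, hence k = 1/CV² = 3.19.
Then θ = mean/k = 237/3.19 = 74.3.

k ≈ 3.19, θ ≈ 74.3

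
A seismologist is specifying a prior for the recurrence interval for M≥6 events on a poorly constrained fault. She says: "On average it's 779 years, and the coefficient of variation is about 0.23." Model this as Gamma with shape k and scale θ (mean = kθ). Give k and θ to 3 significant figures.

For Gamma(k, scale θ): mean = kθ, variance = kθ², so CV = 1/√k.
CV = 0.23, hence k = 1/CV² = 18.9.
Then θ = mean/k = 779/18.9 = 41.2.

k ≈ 18.9, θ ≈ 41.2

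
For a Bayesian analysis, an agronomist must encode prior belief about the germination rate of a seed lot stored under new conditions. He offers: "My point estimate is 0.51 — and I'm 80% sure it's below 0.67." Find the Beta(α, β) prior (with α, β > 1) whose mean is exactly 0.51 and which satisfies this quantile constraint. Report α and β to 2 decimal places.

With mean 0.51 fixed, write α = 0.51s, β = 0.49s where s = α+β.
Need P(θ < 0.67) = 0.8 under Beta(0.51s, 0.49s). Normal approximation: (q−m)/√(m(1−m)/s) ≈ z_{0.8} = 0.842, so s ≈ 0.51·0.49·(0.842)²/(0.67−0.51)² = 6.9.
At s = 6.9: P(θ<0.67) ≈ 0.798. Adjusting to match 0.8 gives s ≈ 7.05.
So α = 0.51·7.05 ≈ 3.59, β = 0.49·7.05 ≈ 3.45.

α ≈ 3.59, β ≈ 3.45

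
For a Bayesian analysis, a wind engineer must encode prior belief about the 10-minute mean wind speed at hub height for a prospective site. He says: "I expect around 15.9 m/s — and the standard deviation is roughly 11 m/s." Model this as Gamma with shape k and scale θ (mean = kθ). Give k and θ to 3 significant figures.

k ≈ 2.09, θ ≈ 7.61

For Gamma(k, scale θ): mean = kθ, variance = kθ², so CV = 1/√k.
CV = SD/mean = 11/15.9 = 0.6918, hence k = 1/CV² = 2.09.
Then θ = mean/k = 15.9/2.09 = 7.61.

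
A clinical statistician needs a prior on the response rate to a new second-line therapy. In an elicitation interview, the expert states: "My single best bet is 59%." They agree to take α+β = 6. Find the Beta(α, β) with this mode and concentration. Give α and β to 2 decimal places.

For α,β > 1 the Beta mode is (α−1)/(α+β−2). With α+β = 6, the mode is (α−1)/4.
Set (α−1)/4 = 0.59 → α = 1 + 0.59·4 = 3.36.
β = 6 − α = 2.64.

α = 3.36, β = 2.64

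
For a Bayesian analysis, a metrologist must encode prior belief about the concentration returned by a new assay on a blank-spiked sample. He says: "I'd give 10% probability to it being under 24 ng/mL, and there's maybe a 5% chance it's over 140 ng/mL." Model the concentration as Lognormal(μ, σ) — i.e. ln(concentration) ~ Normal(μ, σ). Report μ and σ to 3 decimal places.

If T ~ Lognormal(μ,σ) then ln T ~ Normal(μ,σ), so the p-quantile of ln T is μ + z_p·σ.
ln(24) = 3.178 and ln(140) = 4.942; z_{0.1} = -1.282, z_{0.95} = 1.645.
σ = (4.942 − 3.178)/(1.645 − (-1.282)) = 0.603.
μ = 3.178 − (-1.282)·0.603 = 3.950.

μ ≈ 3.950, σ ≈ 0.603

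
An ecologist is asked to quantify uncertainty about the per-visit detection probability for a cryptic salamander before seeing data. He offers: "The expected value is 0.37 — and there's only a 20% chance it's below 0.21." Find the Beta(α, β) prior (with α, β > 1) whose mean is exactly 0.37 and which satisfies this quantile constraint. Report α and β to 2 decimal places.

α ≈ 2.48, β ≈ 4.22

With mean 0.37 fixed, write α = 0.37s, β = 0.63s where s = α+β.
Need P(θ < 0.21) = 0.2 under Beta(0.37s, 0.63s). Normal approximation: (q−m)/√(m(1−m)/s) ≈ z_{0.2} = -0.842, so s ≈ 0.37·0.63·(-0.842)²/(0.21−0.37)² = 6.4.
At s = 6.4: P(θ<0.21) ≈ 0.205. Adjusting to match 0.2 gives s ≈ 6.69.
So α = 0.37·6.69 ≈ 2.48, β = 0.63·6.69 ≈ 4.22.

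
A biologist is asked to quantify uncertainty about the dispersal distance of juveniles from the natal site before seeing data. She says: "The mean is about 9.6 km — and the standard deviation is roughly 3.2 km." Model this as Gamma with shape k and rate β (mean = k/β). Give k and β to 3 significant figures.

For Gamma(k, rate β): mean = k/β, variance = k/β², so CV = 1/√k.
CV = SD/mean = 3.2/9.6 = 0.3333, hence k = 1/CV² = 9.
Then β = k/mean = 9/9.6 = 0.937.

k ≈ 9, β ≈ 0.937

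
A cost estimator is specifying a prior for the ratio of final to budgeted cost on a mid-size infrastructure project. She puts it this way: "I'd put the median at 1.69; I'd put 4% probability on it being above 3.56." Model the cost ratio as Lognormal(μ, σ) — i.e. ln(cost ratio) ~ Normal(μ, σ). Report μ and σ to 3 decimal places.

μ ≈ 0.525, σ ≈ 0.426

If T ~ Lognormal(μ,σ) then ln T ~ Normal(μ,σ), so the p-quantile of ln T is μ + z_p·σ.
ln(1.69) = 0.5247 and ln(3.56) = 1.27; z_{0.5} = 0, z_{0.96} = 1.751.
σ = (1.27 − 0.5247)/(1.751 − (0)) = 0.426.
μ = 0.5247 − (0)·0.426 = 0.525.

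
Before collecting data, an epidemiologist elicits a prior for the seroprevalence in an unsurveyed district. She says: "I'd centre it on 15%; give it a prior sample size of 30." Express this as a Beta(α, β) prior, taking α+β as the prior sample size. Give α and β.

Under the effective-sample-size interpretation, Beta(α, β) has prior mean α/(α+β) and prior sample size α+β.
So α+β = 30 and α/(α+β) = 0.15, giving α = 0.15·30 = 4.5 and β = 30 − 4.5 = 25.5.

α = 4.5, β = 25.5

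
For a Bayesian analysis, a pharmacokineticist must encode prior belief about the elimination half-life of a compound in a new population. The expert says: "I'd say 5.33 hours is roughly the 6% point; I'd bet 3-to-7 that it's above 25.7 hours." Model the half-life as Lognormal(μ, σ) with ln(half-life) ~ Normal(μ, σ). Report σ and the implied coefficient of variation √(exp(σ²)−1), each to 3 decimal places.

If T ~ Lognormal(μ,σ) then ln T ~ Normal(μ,σ), so the p-quantile of ln T is μ + z_p·σ.
ln(5.33) = 1.673 and ln(25.7) = 3.246; z_{0.06} = -1.555, z_{0.7} = 0.5244.
σ = (3.246 − 1.673)/(0.5244 − (-1.555)) = 0.757.
μ = 1.673 − (-1.555)·0.757 = 2.850.
CV = √(exp(σ²)−1) = √(exp(0.5725)−1) = 0.879.

σ ≈ 0.757, CV ≈ 0.879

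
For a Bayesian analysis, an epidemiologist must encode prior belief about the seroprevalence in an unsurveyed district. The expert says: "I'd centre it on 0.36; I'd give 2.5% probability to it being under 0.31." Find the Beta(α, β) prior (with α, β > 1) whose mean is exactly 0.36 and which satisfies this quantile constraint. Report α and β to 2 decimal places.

With mean 0.36 fixed, write α = 0.36s, β = 0.64s where s = α+β.
Need P(θ < 0.31) = 0.025 under Beta(0.36s, 0.64s). Normal approximation: (q−m)/√(m(1−m)/s) ≈ z_{0.025} = -1.96, so s ≈ 0.36·0.64·(-1.96)²/(0.31−0.36)² = 354.0.
At s = 354.0: P(θ<0.31) ≈ 0.023. Adjusting to match 0.025 gives s ≈ 341.81.
So α = 0.36·341.81 ≈ 123.05, β = 0.64·341.81 ≈ 218.76.

α ≈ 123.05, β ≈ 218.76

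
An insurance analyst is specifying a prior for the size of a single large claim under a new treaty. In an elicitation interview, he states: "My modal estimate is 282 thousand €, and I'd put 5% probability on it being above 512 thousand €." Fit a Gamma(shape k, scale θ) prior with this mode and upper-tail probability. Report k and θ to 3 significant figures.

Gamma(k,θ) with k>1 has mode (k−1)θ, so θ = 282/(k−1).
Need P(X < 512) = 0.95 with θ tied to k this way. Start at k = 2, θ = 282: P(X<512) ≈ 0.542.
Too low — raise k to concentrate. Iterating converges to k ≈ 8.83.
Then θ = 282/(8.83−1) ≈ 36.

k ≈ 8.83, θ ≈ 36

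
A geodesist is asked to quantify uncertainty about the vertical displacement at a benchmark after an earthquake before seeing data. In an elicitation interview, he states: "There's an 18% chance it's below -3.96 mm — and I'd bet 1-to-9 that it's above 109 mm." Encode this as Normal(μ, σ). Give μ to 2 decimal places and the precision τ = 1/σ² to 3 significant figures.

For Normal(μ,σ), the p-quantile is μ + z_p·σ. Here z_{0.18} = -0.9154, z_{0.9} = 1.282.
So -3.96 = μ − 0.9154σ and 109 = μ + 1.282σ.
Subtracting: σ = (109 − -3.96)/(1.282 − (-0.9154)) = 51.42.
Then μ = -3.96 − (-0.9154)·51.42 = 43.11.
Precision τ = 1/σ² = 1/51.42² = 0.000378.

μ = 43.11, τ = 0.000378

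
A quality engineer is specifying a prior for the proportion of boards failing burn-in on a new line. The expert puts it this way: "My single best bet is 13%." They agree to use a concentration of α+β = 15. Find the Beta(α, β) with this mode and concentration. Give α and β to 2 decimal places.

For α,β > 1 the Beta mode is (α−1)/(α+β−2). With α+β = 15, the mode is (α−1)/13.
Set (α−1)/13 = 0.13 → α = 1 + 0.13·13 = 2.69.
β = 15 − α = 12.31.

α = 2.69, β = 12.31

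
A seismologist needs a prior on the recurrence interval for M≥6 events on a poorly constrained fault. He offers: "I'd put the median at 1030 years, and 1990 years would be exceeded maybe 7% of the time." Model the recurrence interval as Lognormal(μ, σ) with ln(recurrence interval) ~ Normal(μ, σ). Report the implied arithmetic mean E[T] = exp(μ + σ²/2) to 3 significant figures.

If T ~ Lognormal(μ,σ) then ln T ~ Normal(μ,σ), so the p-quantile of ln T is μ + z_p·σ.
ln(1030) = 6.937 and ln(1990) = 7.596; z_{0.5} = 0, z_{0.93} = 1.476.
σ = (7.596 − 6.937)/(1.476 − (0)) = 0.446.
μ = 6.937 − (0)·0.446 = 6.937.
E[T] = exp(μ + σ²/2) = exp(6.937 + 0.0996) = 1140 years.

E[T] ≈ 1140 years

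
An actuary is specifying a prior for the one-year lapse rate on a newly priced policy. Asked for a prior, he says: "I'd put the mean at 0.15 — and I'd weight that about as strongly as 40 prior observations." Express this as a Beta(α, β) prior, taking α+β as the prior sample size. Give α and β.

Under the effective-sample-size interpretation, Beta(α, β) has prior mean α/(α+β) and prior sample size α+β.
So α+β = 40 and α/(α+β) = 0.15, giving α = 0.15·40 = 6 and β = 40 − 6 = 34.

α = 6, β = 34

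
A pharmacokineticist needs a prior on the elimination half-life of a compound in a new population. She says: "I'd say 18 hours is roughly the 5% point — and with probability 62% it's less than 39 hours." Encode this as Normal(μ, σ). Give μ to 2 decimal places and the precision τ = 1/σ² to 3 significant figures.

The p-quantile of Normal(μ,σ) is μ + z_p·σ, with z_{0.05} = -1.645 and z_{0.62} = 0.3055.
Eliminate σ: μ = (z₂·x₁ − z₁·x₂)/(z₂ − z₁) = (0.3055·18 − (-1.645)·39)/1.95 = 35.71.
Then σ = (x₂ − x₁)/(z₂ − z₁) = (39 − 18)/1.95 = 10.77.
Precision τ = 1/σ² = 1/10.77² = 0.00863.

μ = 35.71, τ = 0.00863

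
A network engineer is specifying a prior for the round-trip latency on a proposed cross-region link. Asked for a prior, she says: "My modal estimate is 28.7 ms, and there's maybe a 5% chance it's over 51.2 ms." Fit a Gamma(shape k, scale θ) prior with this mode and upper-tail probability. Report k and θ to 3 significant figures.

k ≈ 9.32, θ ≈ 3.45

Gamma(k,θ) with k>1 has mode (k−1)θ, so θ = 28.7/(k−1).
Need P(X < 51.2) = 0.95 with θ tied to k this way. Start at k = 2, θ = 28.7: P(X<51.2) ≈ 0.532.
Too low — raise k to concentrate. Iterating converges to k ≈ 9.32.
Then θ = 28.7/(9.32−1) ≈ 3.45.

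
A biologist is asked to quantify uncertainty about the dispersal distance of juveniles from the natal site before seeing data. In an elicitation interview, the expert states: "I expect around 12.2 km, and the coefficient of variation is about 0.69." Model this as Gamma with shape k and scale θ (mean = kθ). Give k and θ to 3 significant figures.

For Gamma(k, scale θ): mean = kθ, variance = kθ², so CV = 1/√k.
CV = 0.69, hence k = 1/CV² = 2.1.
Then θ = mean/k = 12.2/2.1 = 5.81.

k ≈ 2.1, θ ≈ 5.81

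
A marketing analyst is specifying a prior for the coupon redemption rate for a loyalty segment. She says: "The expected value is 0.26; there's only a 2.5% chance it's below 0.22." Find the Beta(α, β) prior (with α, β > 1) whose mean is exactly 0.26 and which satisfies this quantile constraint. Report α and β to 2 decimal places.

α ≈ 113.67, β ≈ 323.52

With mean 0.26 fixed, write α = 0.26s, β = 0.74s where s = α+β.
Need P(θ < 0.22) = 0.025 under Beta(0.26s, 0.74s). Normal approximation: (q−m)/√(m(1−m)/s) ≈ z_{0.025} = -1.96, so s ≈ 0.26·0.74·(-1.96)²/(0.22−0.26)² = 461.9.
At s = 461.9: P(θ<0.22) ≈ 0.022. Adjusting to match 0.025 gives s ≈ 437.19.
So α = 0.26·437.19 ≈ 113.67, β = 0.74·437.19 ≈ 323.52.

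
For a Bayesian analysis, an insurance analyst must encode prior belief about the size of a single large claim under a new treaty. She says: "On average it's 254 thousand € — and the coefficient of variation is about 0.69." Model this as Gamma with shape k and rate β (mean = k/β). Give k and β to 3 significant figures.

k ≈ 2.1, β ≈ 0.00827

For Gamma(k, rate β): mean = k/β, variance = k/β², so CV = 1/√k.
CV = 0.69, hence k = 1/CV² = 2.1.
Then β = k/mean = 2.1/254 = 0.00827.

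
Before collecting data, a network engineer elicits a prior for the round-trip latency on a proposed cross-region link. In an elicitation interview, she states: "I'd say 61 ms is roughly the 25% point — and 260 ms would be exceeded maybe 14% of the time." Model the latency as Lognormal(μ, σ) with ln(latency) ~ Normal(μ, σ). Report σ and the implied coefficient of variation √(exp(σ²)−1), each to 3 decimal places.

If T ~ Lognormal(μ,σ) then ln T ~ Normal(μ,σ), so the p-quantile of ln T is μ + z_p·σ.
ln(61) = 4.111 and ln(260) = 5.561; z_{0.25} = -0.6745, z_{0.86} = 1.08.
σ = (5.561 − 4.111)/(1.08 − (-0.6745)) = 0.826.
μ = 4.111 − (-0.6745)·0.826 = 4.668.
CV = √(exp(σ²)−1) = √(exp(0.6826)−1) = 0.989.

σ ≈ 0.826, CV ≈ 0.989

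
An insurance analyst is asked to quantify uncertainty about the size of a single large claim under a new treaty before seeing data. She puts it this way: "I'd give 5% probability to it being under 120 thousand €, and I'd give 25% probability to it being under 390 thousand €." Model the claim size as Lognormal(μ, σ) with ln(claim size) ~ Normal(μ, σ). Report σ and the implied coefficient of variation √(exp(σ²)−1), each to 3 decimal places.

σ ≈ 1.215, CV ≈ 1.836

If T ~ Lognormal(μ,σ) then ln T ~ Normal(μ,σ), so the p-quantile of ln T is μ + z_p·σ.
ln(120) = 4.787 and ln(390) = 5.966; z_{0.05} = -1.645, z_{0.25} = -0.6745.
σ = (5.966 − 4.787)/(-0.6745 − (-1.645)) = 1.215.
μ = 4.787 − (-1.645)·1.215 = 6.785.
CV = √(exp(σ²)−1) = √(exp(1.4754)−1) = 1.836.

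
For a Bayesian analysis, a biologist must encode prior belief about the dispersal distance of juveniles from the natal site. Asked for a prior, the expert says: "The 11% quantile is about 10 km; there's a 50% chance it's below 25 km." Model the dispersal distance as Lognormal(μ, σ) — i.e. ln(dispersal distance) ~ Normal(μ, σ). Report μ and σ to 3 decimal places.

μ ≈ 3.219, σ ≈ 0.747

If T ~ Lognormal(μ,σ) then ln T ~ Normal(μ,σ), so the p-quantile of ln T is μ + z_p·σ.
ln(10) = 2.303 and ln(25) = 3.219; z_{0.11} = -1.227, z_{0.5} = 0.
σ = (3.219 − 2.303)/(0 − (-1.227)) = 0.747.
μ = 2.303 − (-1.227)·0.747 = 3.219.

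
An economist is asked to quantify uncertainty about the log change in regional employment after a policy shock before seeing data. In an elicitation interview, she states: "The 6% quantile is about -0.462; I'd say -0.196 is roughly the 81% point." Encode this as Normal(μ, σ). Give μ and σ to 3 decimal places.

For Normal(μ,σ), the p-quantile is μ + z_p·σ. Here z_{0.06} = -1.555, z_{0.81} = 0.8779.
So -0.462 = μ − 1.555σ and -0.196 = μ + 0.8779σ.
Subtracting: σ = (-0.196 − -0.462)/(0.8779 − (-1.555)) = 0.109.
Then μ = -0.462 − (-1.555)·0.109 = -0.292.

μ = -0.292, σ = 0.109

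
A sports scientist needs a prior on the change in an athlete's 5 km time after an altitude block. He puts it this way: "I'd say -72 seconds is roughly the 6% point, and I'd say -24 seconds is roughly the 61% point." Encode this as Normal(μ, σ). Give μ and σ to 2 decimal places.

The p-quantile of Normal(μ,σ) is μ + z_p·σ, with z_{0.06} = -1.555 and z_{0.61} = 0.2793.
Eliminate σ: μ = (z₂·x₁ − z₁·x₂)/(z₂ − z₁) = (0.2793·-72 − (-1.555)·-24)/1.834 = -31.31.
Then σ = (x₂ − x₁)/(z₂ − z₁) = (-24 − -72)/1.834 = 26.17.

μ = -31.31, σ = 26.17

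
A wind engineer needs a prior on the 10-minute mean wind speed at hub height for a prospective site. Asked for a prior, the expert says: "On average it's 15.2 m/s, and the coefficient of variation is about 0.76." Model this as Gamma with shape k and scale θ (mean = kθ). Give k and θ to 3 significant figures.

For Gamma(k, scale θ): mean = kθ, variance = kθ², so CV = 1/√k.
CV = 0.76, hence k = 1/CV² = 1.73.
Then θ = mean/k = 15.2/1.73 = 8.78.

k ≈ 1.73, θ ≈ 8.78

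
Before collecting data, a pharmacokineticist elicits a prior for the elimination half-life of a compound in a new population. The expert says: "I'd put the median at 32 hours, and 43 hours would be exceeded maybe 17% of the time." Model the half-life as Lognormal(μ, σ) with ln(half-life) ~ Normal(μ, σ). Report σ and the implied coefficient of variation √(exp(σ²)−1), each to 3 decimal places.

σ ≈ 0.310, CV ≈ 0.317

If T ~ Lognormal(μ,σ) then ln T ~ Normal(μ,σ), so the p-quantile of ln T is μ + z_p·σ.
ln(32) = 3.466 and ln(43) = 3.761; z_{0.5} = 0, z_{0.83} = 0.9542.
σ = (3.761 − 3.466)/(0.9542 − (0)) = 0.310.
μ = 3.466 − (0)·0.310 = 3.466.
CV = √(exp(σ²)−1) = √(exp(0.0959)−1) = 0.317.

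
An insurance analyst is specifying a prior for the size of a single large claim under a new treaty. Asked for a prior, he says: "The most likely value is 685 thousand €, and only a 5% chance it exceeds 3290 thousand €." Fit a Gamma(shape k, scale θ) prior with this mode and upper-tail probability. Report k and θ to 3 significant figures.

Gamma(k,θ) with k>1 has mode (k−1)θ, so θ = 685/(k−1).
Need P(X < 3290) = 0.95 with θ tied to k this way. Start at k = 2, θ = 685: P(X<3290) ≈ 0.952.
Too high — lower k to spread out. Iterating converges to k ≈ 1.98.
Then θ = 685/(1.98−1) ≈ 698.

k ≈ 1.98, θ ≈ 698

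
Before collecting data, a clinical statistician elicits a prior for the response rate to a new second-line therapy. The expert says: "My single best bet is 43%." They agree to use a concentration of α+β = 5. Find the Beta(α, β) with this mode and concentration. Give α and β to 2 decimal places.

For α,β > 1 the Beta mode is (α−1)/(α+β−2). With α+β = 5, the mode is (α−1)/3.
Set (α−1)/3 = 0.43 → α = 1 + 0.43·3 = 2.29.
β = 5 − α = 2.71.

α = 2.29, β = 2.71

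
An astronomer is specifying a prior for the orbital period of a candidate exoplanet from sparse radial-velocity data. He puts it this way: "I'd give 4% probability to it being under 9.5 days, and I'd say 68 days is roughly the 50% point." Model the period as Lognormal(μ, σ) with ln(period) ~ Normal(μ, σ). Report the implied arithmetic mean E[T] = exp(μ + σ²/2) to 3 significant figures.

If T ~ Lognormal(μ,σ) then ln T ~ Normal(μ,σ), so the p-quantile of ln T is μ + z_p·σ.
ln(9.5) = 2.251 and ln(68) = 4.22; z_{0.04} = -1.751, z_{0.5} = 0.
σ = (4.22 − 2.251)/(0 − (-1.751)) = 1.124.
μ = 2.251 − (-1.751)·1.124 = 4.220.
E[T] = exp(μ + σ²/2) = exp(4.220 + 0.6320) = 128 days.

E[T] ≈ 128 days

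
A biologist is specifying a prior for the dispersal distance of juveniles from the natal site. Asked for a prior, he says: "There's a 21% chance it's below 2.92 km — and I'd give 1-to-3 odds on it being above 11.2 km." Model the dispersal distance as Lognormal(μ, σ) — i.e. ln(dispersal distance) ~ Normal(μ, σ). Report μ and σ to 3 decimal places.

If T ~ Lognormal(μ,σ) then ln T ~ Normal(μ,σ), so the p-quantile of ln T is μ + z_p·σ.
ln(2.92) = 1.072 and ln(11.2) = 2.416; z_{0.21} = -0.8064, z_{0.75} = 0.6745.
σ = (2.416 − 1.072)/(0.6745 − (-0.8064)) = 0.908.
μ = 1.072 − (-0.8064)·0.908 = 1.804.

μ ≈ 1.804, σ ≈ 0.908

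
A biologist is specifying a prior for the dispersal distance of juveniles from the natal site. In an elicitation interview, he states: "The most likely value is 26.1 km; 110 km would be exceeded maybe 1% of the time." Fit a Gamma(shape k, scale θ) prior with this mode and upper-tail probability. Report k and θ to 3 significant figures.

Gamma(k,θ) with k>1 has mode (k−1)θ, so θ = 26.1/(k−1).
Need P(X < 110) = 0.99 with θ tied to k this way. Start at k = 2, θ = 26.1: P(X<110) ≈ 0.923.
Too low — raise k to concentrate. Iterating converges to k ≈ 2.99.
Then θ = 26.1/(2.99−1) ≈ 13.1.

k ≈ 2.99, θ ≈ 13.1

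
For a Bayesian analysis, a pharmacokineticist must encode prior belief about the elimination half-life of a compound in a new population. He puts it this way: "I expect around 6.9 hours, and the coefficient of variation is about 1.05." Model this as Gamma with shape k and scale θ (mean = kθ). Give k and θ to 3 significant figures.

k ≈ 0.907, θ ≈ 7.61

For Gamma(k, scale θ): mean = kθ, variance = kθ², so CV = 1/√k.
CV = 1.05, hence k = 1/CV² = 0.907.
Then θ = mean/k = 6.9/0.907 = 7.61.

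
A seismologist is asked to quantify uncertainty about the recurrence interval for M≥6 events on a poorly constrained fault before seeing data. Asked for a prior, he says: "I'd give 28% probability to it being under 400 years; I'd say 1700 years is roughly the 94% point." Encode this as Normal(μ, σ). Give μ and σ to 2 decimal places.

μ = 754.46, σ = 608.15

For Normal(μ,σ), the p-quantile is μ + z_p·σ. Here z_{0.28} = -0.5828, z_{0.94} = 1.555.
So 400 = μ − 0.5828σ and 1700 = μ + 1.555σ.
Subtracting: σ = (1700 − 400)/(1.555 − (-0.5828)) = 608.15.
Then μ = 400 − (-0.5828)·608.15 = 754.46.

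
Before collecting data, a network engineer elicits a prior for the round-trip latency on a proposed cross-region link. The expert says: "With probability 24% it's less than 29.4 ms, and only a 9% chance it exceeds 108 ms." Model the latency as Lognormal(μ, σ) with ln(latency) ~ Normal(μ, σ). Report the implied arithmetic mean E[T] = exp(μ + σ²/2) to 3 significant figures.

If T ~ Lognormal(μ,σ) then ln T ~ Normal(μ,σ), so the p-quantile of ln T is μ + z_p·σ.
ln(29.4) = 3.381 and ln(108) = 4.682; z_{0.24} = -0.7063, z_{0.91} = 1.341.
σ = (4.682 − 3.381)/(1.341 − (-0.7063)) = 0.636.
μ = 3.381 − (-0.7063)·0.636 = 3.830.
E[T] = exp(μ + σ²/2) = exp(3.830 + 0.2020) = 56.4 ms.

E[T] ≈ 56.4 ms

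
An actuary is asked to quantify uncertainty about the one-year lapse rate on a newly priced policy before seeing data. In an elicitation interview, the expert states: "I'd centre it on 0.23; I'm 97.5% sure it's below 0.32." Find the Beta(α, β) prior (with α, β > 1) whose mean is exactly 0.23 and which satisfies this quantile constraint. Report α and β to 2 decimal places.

α ≈ 21.50, β ≈ 71.98

With mean 0.23 fixed, write α = 0.23s, β = 0.77s where s = α+β.
Need P(θ < 0.32) = 0.975 under Beta(0.23s, 0.77s). Normal approximation: (q−m)/√(m(1−m)/s) ≈ z_{0.975} = 1.96, so s ≈ 0.23·0.77·(1.96)²/(0.32−0.23)² = 84.0.
At s = 84.0: P(θ<0.32) ≈ 0.969. Adjusting to match 0.975 gives s ≈ 93.48.
So α = 0.23·93.48 ≈ 21.50, β = 0.77·93.48 ≈ 71.98.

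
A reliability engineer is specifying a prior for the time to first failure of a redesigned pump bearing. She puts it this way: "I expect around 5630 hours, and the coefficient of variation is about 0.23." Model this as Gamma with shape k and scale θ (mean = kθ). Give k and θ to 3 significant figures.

For Gamma(k, scale θ): mean = kθ, variance = kθ², so CV = 1/√k.
CV = 0.23, hence k = 1/CV² = 18.9.
Then θ = mean/k = 5630/18.9 = 298.

k ≈ 18.9, θ ≈ 298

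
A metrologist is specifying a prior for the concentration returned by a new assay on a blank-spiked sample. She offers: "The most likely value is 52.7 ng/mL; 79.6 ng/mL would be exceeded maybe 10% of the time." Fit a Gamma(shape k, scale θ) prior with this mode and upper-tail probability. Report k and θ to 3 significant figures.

k ≈ 11.9, θ ≈ 4.81

Gamma(k,θ) with k>1 has mode (k−1)θ, so θ = 52.7/(k−1).
Need P(X < 79.6) = 0.9 with θ tied to k this way. Start at k = 2, θ = 52.7: P(X<79.6) ≈ 0.446.
Too low — raise k to concentrate. Iterating converges to k ≈ 11.9.
Then θ = 52.7/(11.9−1) ≈ 4.81.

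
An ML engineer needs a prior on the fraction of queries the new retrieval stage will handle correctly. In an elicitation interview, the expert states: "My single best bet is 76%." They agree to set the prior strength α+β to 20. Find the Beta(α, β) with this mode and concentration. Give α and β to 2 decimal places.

For α,β > 1 the Beta mode is (α−1)/(α+β−2). With α+β = 20, the mode is (α−1)/18.
Set (α−1)/18 = 0.76 → α = 1 + 0.76·18 = 14.68.
β = 20 − α = 5.32.

α = 14.68, β = 5.32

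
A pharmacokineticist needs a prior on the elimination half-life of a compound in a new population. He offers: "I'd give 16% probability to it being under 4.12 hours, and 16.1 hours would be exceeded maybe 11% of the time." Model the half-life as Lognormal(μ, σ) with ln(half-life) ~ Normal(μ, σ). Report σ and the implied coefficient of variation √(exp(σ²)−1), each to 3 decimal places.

σ ≈ 0.614, CV ≈ 0.676

If T ~ Lognormal(μ,σ) then ln T ~ Normal(μ,σ), so the p-quantile of ln T is μ + z_p·σ.
ln(4.12) = 1.416 and ln(16.1) = 2.779; z_{0.16} = -0.9945, z_{0.89} = 1.227.
σ = (2.779 − 1.416)/(1.227 − (-0.9945)) = 0.614.
μ = 1.416 − (-0.9945)·0.614 = 2.026.
CV = √(exp(σ²)−1) = √(exp(0.3766)−1) = 0.676.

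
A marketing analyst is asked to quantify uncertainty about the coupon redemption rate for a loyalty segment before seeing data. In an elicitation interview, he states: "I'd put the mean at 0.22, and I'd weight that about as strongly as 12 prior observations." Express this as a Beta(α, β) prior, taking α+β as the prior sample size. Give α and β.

α = 2.64, β = 9.36

Under the effective-sample-size interpretation, Beta(α, β) has prior mean α/(α+β) and prior sample size α+β.
So α+β = 12 and α/(α+β) = 0.22, giving α = 0.22·12 = 2.64 and β = 12 − 2.64 = 9.36.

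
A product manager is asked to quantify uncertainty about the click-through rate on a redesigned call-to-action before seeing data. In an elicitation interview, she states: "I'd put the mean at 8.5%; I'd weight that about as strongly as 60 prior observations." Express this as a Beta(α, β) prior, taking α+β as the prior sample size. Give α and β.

Under the effective-sample-size interpretation, Beta(α, β) has prior mean α/(α+β) and prior sample size α+β.
So α+β = 60 and α/(α+β) = 0.085, giving α = 0.085·60 = 5.1 and β = 60 − 5.1 = 54.9.

α = 5.1, β = 54.9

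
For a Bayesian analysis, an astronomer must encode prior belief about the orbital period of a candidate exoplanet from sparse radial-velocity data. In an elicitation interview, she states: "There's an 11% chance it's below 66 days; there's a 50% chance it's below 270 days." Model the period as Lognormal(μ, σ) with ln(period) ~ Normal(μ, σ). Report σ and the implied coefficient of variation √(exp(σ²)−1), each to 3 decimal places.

σ ≈ 1.149, CV ≈ 1.655

If T ~ Lognormal(μ,σ) then ln T ~ Normal(μ,σ), so the p-quantile of ln T is μ + z_p·σ.
ln(66) = 4.19 and ln(270) = 5.598; z_{0.11} = -1.227, z_{0.5} = 0.
σ = (5.598 − 4.19)/(0 − (-1.227)) = 1.149.
μ = 4.19 − (-1.227)·1.149 = 5.598.
CV = √(exp(σ²)−1) = √(exp(1.3192)−1) = 1.655.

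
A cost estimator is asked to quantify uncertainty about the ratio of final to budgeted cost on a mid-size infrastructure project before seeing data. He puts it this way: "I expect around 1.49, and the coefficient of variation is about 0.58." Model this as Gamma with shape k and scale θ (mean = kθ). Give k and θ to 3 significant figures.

For Gamma(k, scale θ): mean = kθ, variance = kθ², so CV = 1/√k.
CV = 0.58, hence k = 1/CV² = 2.97.
Then θ = mean/k = 1.49/2.97 = 0.501.

k ≈ 2.97, θ ≈ 0.501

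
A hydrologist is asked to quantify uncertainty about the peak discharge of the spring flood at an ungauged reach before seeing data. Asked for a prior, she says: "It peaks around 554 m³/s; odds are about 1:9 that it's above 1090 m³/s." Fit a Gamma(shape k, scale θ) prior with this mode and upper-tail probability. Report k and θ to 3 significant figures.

Gamma(k,θ) with k>1 has mode (k−1)θ, so θ = 554/(k−1).
Need P(X < 1090) = 0.9 with θ tied to k this way. Start at k = 2, θ = 554: P(X<1090) ≈ 0.585.
Too low — raise k to concentrate. Iterating converges to k ≈ 5.18.
Then θ = 554/(5.18−1) ≈ 132.

k ≈ 5.18, θ ≈ 132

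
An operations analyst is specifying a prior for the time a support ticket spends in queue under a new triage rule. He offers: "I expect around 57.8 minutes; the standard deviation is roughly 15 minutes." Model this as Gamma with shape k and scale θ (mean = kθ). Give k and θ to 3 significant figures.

k ≈ 14.8, θ ≈ 3.89

For Gamma(k, scale θ): mean = kθ, variance = kθ², so CV = 1/√k.
CV = SD/mean = 15/57.8 = 0.2595, hence k = 1/CV² = 14.8.
Then θ = mean/k = 57.8/14.8 = 3.89.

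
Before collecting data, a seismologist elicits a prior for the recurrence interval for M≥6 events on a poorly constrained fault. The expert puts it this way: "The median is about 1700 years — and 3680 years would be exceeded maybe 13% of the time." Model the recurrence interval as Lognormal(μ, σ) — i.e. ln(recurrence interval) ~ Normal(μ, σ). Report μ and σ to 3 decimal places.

μ ≈ 7.438, σ ≈ 0.686

If T ~ Lognormal(μ,σ) then ln T ~ Normal(μ,σ), so the p-quantile of ln T is μ + z_p·σ.
ln(1700) = 7.438 and ln(3680) = 8.211; z_{0.5} = 0, z_{0.87} = 1.126.
σ = (8.211 − 7.438)/(1.126 − (0)) = 0.686.
μ = 7.438 − (0)·0.686 = 7.438.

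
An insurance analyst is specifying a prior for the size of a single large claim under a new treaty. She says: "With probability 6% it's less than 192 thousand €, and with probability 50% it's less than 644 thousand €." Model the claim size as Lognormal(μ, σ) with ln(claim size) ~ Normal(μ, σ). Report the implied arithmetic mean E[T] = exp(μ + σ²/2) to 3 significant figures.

E[T] ≈ 872 thousand €

If T ~ Lognormal(μ,σ) then ln T ~ Normal(μ,σ), so the p-quantile of ln T is μ + z_p·σ.
ln(192) = 5.257 and ln(644) = 6.468; z_{0.06} = -1.555, z_{0.5} = 0.
σ = (6.468 − 5.257)/(0 − (-1.555)) = 0.778.
μ = 5.257 − (-1.555)·0.778 = 6.468.
E[T] = exp(μ + σ²/2) = exp(6.468 + 0.3029) = 872 thousand €.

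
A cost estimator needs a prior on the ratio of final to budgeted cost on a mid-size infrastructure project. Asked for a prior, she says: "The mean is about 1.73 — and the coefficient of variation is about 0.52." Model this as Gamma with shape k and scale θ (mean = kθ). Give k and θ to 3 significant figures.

For Gamma(k, scale θ): mean = kθ, variance = kθ², so CV = 1/√k.
CV = 0.52, hence k = 1/CV² = 3.7.
Then θ = mean/k = 1.73/3.7 = 0.468.

k ≈ 3.7, θ ≈ 0.468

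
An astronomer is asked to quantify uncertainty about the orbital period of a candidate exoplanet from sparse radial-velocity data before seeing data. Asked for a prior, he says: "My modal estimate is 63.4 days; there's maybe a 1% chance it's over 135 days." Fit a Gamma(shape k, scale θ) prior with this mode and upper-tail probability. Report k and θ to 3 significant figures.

Gamma(k,θ) with k>1 has mode (k−1)θ, so θ = 63.4/(k−1).
Need P(X < 135) = 0.99 with θ tied to k this way. Start at k = 2, θ = 63.4: P(X<135) ≈ 0.628.
Too low — raise k to concentrate. Iterating converges to k ≈ 9.49.
Then θ = 63.4/(9.49−1) ≈ 7.46.

k ≈ 9.49, θ ≈ 7.46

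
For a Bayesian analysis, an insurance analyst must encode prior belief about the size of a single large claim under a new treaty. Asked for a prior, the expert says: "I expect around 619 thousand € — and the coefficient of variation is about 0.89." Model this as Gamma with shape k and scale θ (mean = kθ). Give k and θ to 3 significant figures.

k ≈ 1.26, θ ≈ 490

For Gamma(k, scale θ): mean = kθ, variance = kθ², so CV = 1/√k.
CV = 0.89, hence k = 1/CV² = 1.26.
Then θ = mean/k = 619/1.26 = 490.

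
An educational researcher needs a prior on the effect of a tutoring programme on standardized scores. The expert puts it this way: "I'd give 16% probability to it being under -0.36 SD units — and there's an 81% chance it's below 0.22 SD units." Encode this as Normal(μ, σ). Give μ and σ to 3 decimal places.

μ = -0.052, σ = 0.310

For Normal(μ,σ), the p-quantile is μ + z_p·σ. Here z_{0.16} = -0.9945, z_{0.81} = 0.8779.
So -0.36 = μ − 0.9945σ and 0.22 = μ + 0.8779σ.
Subtracting: σ = (0.22 − -0.36)/(0.8779 − (-0.9945)) = 0.310.
Then μ = -0.36 − (-0.9945)·0.310 = -0.052.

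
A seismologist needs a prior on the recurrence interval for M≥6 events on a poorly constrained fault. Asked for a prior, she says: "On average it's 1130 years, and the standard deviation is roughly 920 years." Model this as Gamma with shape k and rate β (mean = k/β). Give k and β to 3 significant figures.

k ≈ 1.51, β ≈ 0.00134

For Gamma(k, rate β): mean = k/β, variance = k/β², so CV = 1/√k.
CV = SD/mean = 920/1130 = 0.8142, hence k = 1/CV² = 1.51.
Then β = k/mean = 1.51/1130 = 0.00134.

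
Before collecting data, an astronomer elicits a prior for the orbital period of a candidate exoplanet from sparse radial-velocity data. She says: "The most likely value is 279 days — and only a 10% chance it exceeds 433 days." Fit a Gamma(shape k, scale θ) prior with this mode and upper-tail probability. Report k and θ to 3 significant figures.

k ≈ 10.7, θ ≈ 28.8

Gamma(k,θ) with k>1 has mode (k−1)θ, so θ = 279/(k−1).
Need P(X < 433) = 0.9 with θ tied to k this way. Start at k = 2, θ = 279: P(X<433) ≈ 0.459.
Too low — raise k to concentrate. Iterating converges to k ≈ 10.7.
Then θ = 279/(10.7−1) ≈ 28.8.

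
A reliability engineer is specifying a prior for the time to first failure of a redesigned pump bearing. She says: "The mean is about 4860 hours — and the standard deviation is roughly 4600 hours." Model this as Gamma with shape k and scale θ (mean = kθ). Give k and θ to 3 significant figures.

For Gamma(k, scale θ): mean = kθ, variance = kθ², so CV = 1/√k.
CV = SD/mean = 4600/4860 = 0.9465, hence k = 1/CV² = 1.12.
Then θ = mean/k = 4860/1.12 = 4350.

k ≈ 1.12, θ ≈ 4350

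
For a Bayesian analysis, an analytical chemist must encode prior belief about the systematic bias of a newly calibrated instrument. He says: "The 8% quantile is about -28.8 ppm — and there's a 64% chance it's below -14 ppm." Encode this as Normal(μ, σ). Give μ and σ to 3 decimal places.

μ = -17.008, σ = 8.392

For Normal(μ,σ), the p-quantile is μ + z_p·σ. Here z_{0.08} = -1.405, z_{0.64} = 0.3585.
So -28.8 = μ − 1.405σ and -14 = μ + 0.3585σ.
Subtracting: σ = (-14 − -28.8)/(0.3585 − (-1.405)) = 8.392.
Then μ = -28.8 − (-1.405)·8.392 = -17.008.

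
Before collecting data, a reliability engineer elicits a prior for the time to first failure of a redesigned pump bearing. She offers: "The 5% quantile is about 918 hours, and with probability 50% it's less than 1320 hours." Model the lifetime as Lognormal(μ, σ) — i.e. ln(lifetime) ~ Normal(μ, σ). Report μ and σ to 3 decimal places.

If T ~ Lognormal(μ,σ) then ln T ~ Normal(μ,σ), so the p-quantile of ln T is μ + z_p·σ.
ln(918) = 6.822 and ln(1320) = 7.185; z_{0.05} = -1.645, z_{0.5} = 0.
σ = (7.185 − 6.822)/(0 − (-1.645)) = 0.221.
μ = 6.822 − (-1.645)·0.221 = 7.185.

μ ≈ 7.185, σ ≈ 0.221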